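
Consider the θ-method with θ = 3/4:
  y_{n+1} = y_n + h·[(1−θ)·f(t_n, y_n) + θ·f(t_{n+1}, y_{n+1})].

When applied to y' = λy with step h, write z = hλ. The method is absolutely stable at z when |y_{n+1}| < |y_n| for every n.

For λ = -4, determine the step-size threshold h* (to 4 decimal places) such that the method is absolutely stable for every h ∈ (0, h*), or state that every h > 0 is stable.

With y'=λy (z=hλ):
  y_{n+1} = y_n + z·[1/4·y_n + 3/4·y_{n+1}] ⇒ (1 − 3/4z)y_{n+1} = (1 + 1/4z)y_n
  Hence R(z) = (1 + 1/4z)/(1 − 3/4z).

Boundary: |R(x)|=1, x<0.
x=-1.54: |R|=0.2854
x=-2: |R|=0.2000
x=-10: |R|=0.1765
x=-100: |R|=0.3158
θ=3/4≥1/2 ⇒ |1+1/4x|<|1−3/4x| ∀x<0 ⇒ interval (−∞,0).

interval (−∞, 0). Any h>0 works for λ=-4.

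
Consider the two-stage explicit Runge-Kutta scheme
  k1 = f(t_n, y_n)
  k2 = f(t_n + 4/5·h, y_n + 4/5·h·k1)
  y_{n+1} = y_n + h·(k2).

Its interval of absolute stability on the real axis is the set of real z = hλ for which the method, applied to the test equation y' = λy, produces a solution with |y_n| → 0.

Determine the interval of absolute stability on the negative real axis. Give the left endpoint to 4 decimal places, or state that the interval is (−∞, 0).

With y'=λy (z=hλ):
  k1=λy_n ⇒ h·k1=z·y_n;  k2=λ(1+4/5z)y_n ⇒ h·k2=z(1+4/5z)y_n
  y_{n+1}/y_n = 1 + z(1+4/5z) = 1 + z + 4/5z²
  R(z) = 1 + z + 4/5z².

Need |R(x)|<1, x<0.
x=-1.54: |R|=1.3573
R=1: x+4/5x²=0 ⇒ x=−5/4=-1.2500; min R=1−1/(4·4/5)=0.6875>−1
Confirm numerically:
  x=-1.055: |R|=0.83542 <1
  x=-0.882: |R|=0.74034 <1
  x=-0.658: |R|=0.68837 <1
  x=-0.601: |R|=0.68796 <1
  x=-1.801: |R|=1.79388 >1
  x=-1.719: |R|=1.64497 >1
Stable set (-1.2500, 0).

(-1.2500, 0).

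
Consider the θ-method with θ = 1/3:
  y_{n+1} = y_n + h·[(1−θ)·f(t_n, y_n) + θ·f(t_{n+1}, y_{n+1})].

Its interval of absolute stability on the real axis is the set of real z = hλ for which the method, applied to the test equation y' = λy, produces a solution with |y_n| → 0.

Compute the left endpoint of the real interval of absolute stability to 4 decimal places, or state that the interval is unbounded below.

On y'=λy, z=hλ:
  y_{n+1} = y_n + z·[2/3·y_n + 1/3·y_{n+1}] ⇒ (1 − 1/3z)y_{n+1} = (1 + 2/3z)y_n
  so R(z) = (1 + 2/3z)/(1 − 1/3z).

Solve |R(x)|<1 on ℝ⁻.
x=-1.35: |R|=0.0690
R=−1: 1+2/3x = −1+1/3x ⇒ -1/3x=2 ⇒ x=2/(-1/3)=-6.0000
Confirm numerically:
  x=-4.688: |R|=0.82934 <1
  x=-4.092: |R|=0.73096 <1
  x=-3.439: |R|=0.60227 <1
  x=-3.261: |R|=0.56253 <1
  x=-6.186: |R|=1.02025 >1
  x=-6.183: |R|=1.01993 >1
  x=-6.097: |R|=1.01066 >1
Stable set (-6.0000, 0).

z* = -6.0000.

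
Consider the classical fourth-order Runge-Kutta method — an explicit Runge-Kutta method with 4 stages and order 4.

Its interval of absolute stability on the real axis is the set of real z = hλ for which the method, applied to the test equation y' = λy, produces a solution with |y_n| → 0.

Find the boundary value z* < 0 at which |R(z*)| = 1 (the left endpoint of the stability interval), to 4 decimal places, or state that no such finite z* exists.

left endpoint -2.7853.

With y'=λy (z=hλ):
  order 4, 4-stage ⇒ R(z)=1+z+z^2/2+z^3/6+z^4/24
  (e.g. R(-1.11)=0.34136, |R|=0.34136)

Find x<0 with |R(x)|<1.
x=-1.11: |R|=0.3414
|R(-2.13)|=0.3855 |R(-1.95)|=0.3179 |R(-0.53)|=0.5889
Bisect:
  x_lo=-3.3475 |R|=2.2354  x_hi=-0.3039 |R|=0.7380
  mid=-1.82566 |R|=0.28957 →hi
  mid=-2.58656 |R|=0.73945 →hi
  mid=-2.96702 |R|=1.31038 →lo
  mid=-2.77679 |R|=0.98725 →hi
  mid=-2.87190 |R|=1.13863 →lo
  mid=-2.82435 |R|=1.06049 →lo
  mid=-2.80057 |R|=1.02327 →lo
  mid=-2.78868 |R|=1.00512 →lo
  ...
  [-2.78534,-2.78515] ⇒ x*=-2.7853
So |R|<1 on (-2.7853, 0).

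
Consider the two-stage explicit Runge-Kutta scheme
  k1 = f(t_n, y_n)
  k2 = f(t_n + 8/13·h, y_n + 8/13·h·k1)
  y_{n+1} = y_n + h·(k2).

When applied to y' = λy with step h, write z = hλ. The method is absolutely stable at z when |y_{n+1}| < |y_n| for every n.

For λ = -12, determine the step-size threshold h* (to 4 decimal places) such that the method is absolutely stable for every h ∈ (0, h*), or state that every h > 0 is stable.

(-1.6250,0); λ=-12 ⇒ h* = (13/8)/12 = 0.1354.

Test eqn y'=λy, z=hλ:
  k1=λy_n ⇒ h·k1=z·y_n;  k2=λ(1+8/13z)y_n ⇒ h·k2=z(1+8/13z)y_n
  y_{n+1}/y_n = 1 + z(1+8/13z) = 1 + z + 8/13z²
  R(z) = 1 + z + 8/13z².

Need |R(x)|<1, x<0.
x=-1.65: |R|=1.0254
R=1: x+8/13x²=0 ⇒ x=−13/8=-1.6250; min R=1−1/(4·8/13)=0.5938>−1
Confirm numerically:
  x=-1.042: |R|=0.62616 <1
  x=-1.019: |R|=0.61999 <1
  x=-0.895: |R|=0.59794 <1
  x=-2.168: |R|=1.72445 >1
  x=-1.906: |R|=1.32959 >1
Interval (-1.6250, 0).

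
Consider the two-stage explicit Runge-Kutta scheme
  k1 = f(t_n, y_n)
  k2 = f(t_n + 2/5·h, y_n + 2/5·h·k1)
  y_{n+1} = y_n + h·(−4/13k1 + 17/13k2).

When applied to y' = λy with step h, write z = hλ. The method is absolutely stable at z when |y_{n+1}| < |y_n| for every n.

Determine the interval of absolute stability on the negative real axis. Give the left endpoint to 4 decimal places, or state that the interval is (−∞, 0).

With y'=λy (z=hλ):
  k1=λy_n ⇒ h·k1=z·y_n;  k2=λ(1+2/5z)y_n ⇒ h·k2=z(1+2/5z)y_n
  y_{n+1}/y_n = 1 − 4/13z + 17/13z(1+2/5z) = 1 + z + 34/65z²
  Hence R(z) = 1 + z + 34/65z².

Need |R(x)|<1, x<0.
x=-0.32: |R|=0.7336
R=1: x+34/65x²=0 ⇒ x=−65/34=-1.9118; min R=1−1/(4·34/65)=0.5221>−1
Confirm numerically:
  x=-1.595: |R|=0.73572 <1
  x=-1.298: |R|=0.58328 <1
  x=-1.169: |R|=0.54582 <1
  x=-1.088: |R|=0.53119 <1
  x=-2.477: |R|=1.73235 >1
  x=-2.347: |R|=1.53432 >1
Stable set (-1.9118, 0).

(-1.9118, 0).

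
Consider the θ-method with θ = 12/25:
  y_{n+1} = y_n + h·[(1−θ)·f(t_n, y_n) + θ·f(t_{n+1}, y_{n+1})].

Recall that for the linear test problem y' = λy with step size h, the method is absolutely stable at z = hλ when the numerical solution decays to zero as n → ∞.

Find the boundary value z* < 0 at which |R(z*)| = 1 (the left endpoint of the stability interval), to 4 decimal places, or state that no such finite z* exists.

With y'=λy (z=hλ):
  y_{n+1} = y_n + z·[13/25·y_n + 12/25·y_{n+1}] ⇒ (1 − 12/25z)y_{n+1} = (1 + 13/25z)y_n
  ⇒ R(z) = (1 + 13/25z)/(1 − 12/25z).

Find x<0 with |R(x)|<1.
x=-0.36: |R|=0.6930
R=−1: 1+13/25x = −1+12/25x ⇒ -1/25x=2 ⇒ x=2/(-1/25)=-50.0000
Confirm numerically:
  x=-40.249: |R|=0.98080 <1
  x=-25.823: |R|=0.92780 <1
  x=-25.705: |R|=0.92714 <1
  x=-20.522: |R|=0.89133 <1
  x=-50.503: |R|=1.00080 >1
  x=-50.177: |R|=1.00028 >1
  x=-50.136: |R|=1.00022 >1
Interval (-50.0000, 0).

z* = -50.0000.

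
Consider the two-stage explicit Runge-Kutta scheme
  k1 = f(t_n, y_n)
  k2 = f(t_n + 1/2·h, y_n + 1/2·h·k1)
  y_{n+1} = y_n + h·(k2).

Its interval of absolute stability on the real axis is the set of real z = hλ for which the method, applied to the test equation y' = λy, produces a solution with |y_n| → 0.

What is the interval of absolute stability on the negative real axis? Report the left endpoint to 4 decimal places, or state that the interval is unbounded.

On y'=λy, z=hλ:
  k1=λy_n ⇒ h·k1=z·y_n;  k2=λ(1+1/2z)y_n ⇒ h·k2=z(1+1/2z)y_n
  y_{n+1}/y_n = 1 + z(1+1/2z) = 1 + z + 1/2z²
  Hence R(z) = 1 + z + 1/2z².

Need |R(x)|<1, x<0.
x=-0.33: |R|=0.7245
R=1: x+1/2x²=0 ⇒ x=−2=-2.0000; min R=1−1/(4·1/2)=0.5000>−1
Confirm numerically:
  x=-1.710: |R|=0.75205 <1
  x=-1.107: |R|=0.50572 <1
  x=-0.882: |R|=0.50696 <1
  x=-0.881: |R|=0.50708 <1
  x=-2.556: |R|=1.71057 >1
  x=-2.536: |R|=1.67965 >1
  x=-2.515: |R|=1.64761 >1
Interval (-2.0000, 0).

z∈(-2.0000,0).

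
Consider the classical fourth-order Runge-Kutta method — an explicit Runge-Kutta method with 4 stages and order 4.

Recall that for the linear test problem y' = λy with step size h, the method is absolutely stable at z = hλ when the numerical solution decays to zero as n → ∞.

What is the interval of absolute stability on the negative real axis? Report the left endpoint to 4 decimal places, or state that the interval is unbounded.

Test eqn y'=λy, z=hλ:
  order 4, 4-stage ⇒ R(z)=1+z+z^2/2+z^3/6+z^4/24
  (e.g. R(-0.56)=0.57163, |R|=0.57163)

Solve |R(x)|<1 on ℝ⁻.
x=-0.56: |R|=0.5716
|R(-0.76)|=0.4695 |R(-0.75)|=0.4741 |R(-0.66)|=0.5178
Bisect:
  x_lo=-3.6438 |R|=3.2770  x_hi=-0.1484 |R|=0.8620
  mid=-1.89614 |R|=0.30393 →hi
  mid=-2.76999 |R|=0.97717 →hi
  mid=-3.20691 |R|=1.84537 →lo
  mid=-2.98845 |R|=1.35207 →lo
  mid=-2.87922 |R|=1.15110 →lo
  mid=-2.82460 |R|=1.06090 →lo
  mid=-2.79730 |R|=1.01825 →lo
  mid=-2.78364 |R|=0.99751 →hi
  ...
  [-2.78535,-2.78514] ⇒ x*=-2.7853
Interval (-2.7853, 0).

z∈(-2.7853,0).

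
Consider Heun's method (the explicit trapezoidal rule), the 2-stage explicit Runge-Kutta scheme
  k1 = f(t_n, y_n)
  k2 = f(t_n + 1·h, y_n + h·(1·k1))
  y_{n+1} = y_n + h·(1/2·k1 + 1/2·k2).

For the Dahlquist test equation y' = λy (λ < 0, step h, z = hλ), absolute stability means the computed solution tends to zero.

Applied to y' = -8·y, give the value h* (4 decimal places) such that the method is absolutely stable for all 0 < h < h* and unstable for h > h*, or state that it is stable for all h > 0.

Set f=λy, z=hλ:
  order 2, 2-stage ⇒ R(z)=1+z+z^2/2
  (e.g. R(-1)=0.50000, |R|=0.50000)

Solve |R(x)|<1 on ℝ⁻.
x=-1: |R|=0.5000
|R(-2.35)|=1.4113 |R(-2.2)|=1.2200 |R(-1.52)|=0.6352
Bisect:
  x_lo=-2.6141 |R|=1.8026  x_hi=-0.3378 |R|=0.7193
  mid=-1.47593 |R|=0.61326 →hi
  mid=-2.04501 |R|=1.04602 →lo
  mid=-1.76047 |R|=0.78916 →hi
  mid=-1.90274 |R|=0.90747 →hi
  mid=-1.97388 |R|=0.97422 →hi
  mid=-2.00944 |R|=1.00949 →lo
  mid=-1.99166 |R|=0.99169 →hi
  mid=-2.00055 |R|=1.00055 →lo
  mid=-1.99611 |R|=0.99611 →hi
  ...
  [-2.00014,-2.00000] ⇒ x*=-2.0000
Stable set (-2.0000, 0).

(-2.0000,0); λ=-8 ⇒ h* = 0.2500.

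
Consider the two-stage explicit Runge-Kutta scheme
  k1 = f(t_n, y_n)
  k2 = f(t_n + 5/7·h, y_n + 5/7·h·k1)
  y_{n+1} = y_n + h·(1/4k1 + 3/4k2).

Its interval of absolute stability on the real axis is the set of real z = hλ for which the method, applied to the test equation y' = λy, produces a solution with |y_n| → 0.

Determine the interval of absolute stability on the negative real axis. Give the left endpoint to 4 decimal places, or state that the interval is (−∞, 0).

Test eqn y'=λy, z=hλ:
  k1=λy_n ⇒ h·k1=z·y_n;  k2=λ(1+5/7z)y_n ⇒ h·k2=z(1+5/7z)y_n
  y_{n+1}/y_n = 1 + 1/4z + 3/4z(1+5/7z) = 1 + z + 15/28z²
  R(z) = 1 + z + 15/28z².

Need |R(x)|<1, x<0.
x=-0.82: |R|=0.5402
R=1: x+15/28x²=0 ⇒ x=−28/15=-1.8667; min R=1−1/(4·15/28)=0.5333>−1
Confirm numerically:
  x=-1.676: |R|=0.82881 <1
  x=-1.424: |R|=0.66231 <1
  x=-0.968: |R|=0.53398 <1
  x=-0.782: |R|=0.54560 <1
  x=-2.437: |R|=1.74459 >1
  x=-2.236: |R|=1.44241 >1
So |R|<1 on (-1.8667, 0).

(-1.8667, 0).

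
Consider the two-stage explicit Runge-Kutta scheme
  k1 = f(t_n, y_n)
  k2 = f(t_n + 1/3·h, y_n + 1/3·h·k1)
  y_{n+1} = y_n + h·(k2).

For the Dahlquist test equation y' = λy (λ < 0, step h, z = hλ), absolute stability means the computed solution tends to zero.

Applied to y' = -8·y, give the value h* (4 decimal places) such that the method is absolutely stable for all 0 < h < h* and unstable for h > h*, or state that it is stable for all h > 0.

(-3.0000,0); λ=-8 ⇒ h* = (3)/8 = 0.3750.

With y'=λy (z=hλ):
  k1=λy_n ⇒ h·k1=z·y_n;  k2=λ(1+1/3z)y_n ⇒ h·k2=z(1+1/3z)y_n
  y_{n+1}/y_n = 1 + z(1+1/3z) = 1 + z + 1/3z²
  Hence R(z) = 1 + z + 1/3z².

Find x<0 with |R(x)|<1.
x=-0.93: |R|=0.3583
R=1: x+1/3x²=0 ⇒ x=−3=-3.0000; min R=1−1/(4·1/3)=0.2500>−1
Confirm numerically:
  x=-2.321: |R|=0.47468 <1
  x=-1.803: |R|=0.28060 <1
  x=-1.459: |R|=0.25056 <1
  x=-3.160: |R|=1.16853 >1
  x=-3.095: |R|=1.09801 >1
Interval (-3.0000, 0).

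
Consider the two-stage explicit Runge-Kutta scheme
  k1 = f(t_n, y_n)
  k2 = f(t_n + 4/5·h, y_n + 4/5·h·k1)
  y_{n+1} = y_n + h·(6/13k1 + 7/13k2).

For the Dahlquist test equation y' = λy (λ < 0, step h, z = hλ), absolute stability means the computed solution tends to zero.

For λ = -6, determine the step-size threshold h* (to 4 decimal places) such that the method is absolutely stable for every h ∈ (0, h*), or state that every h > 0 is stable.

Test eqn y'=λy, z=hλ:
  k1=λy_n ⇒ h·k1=z·y_n;  k2=λ(1+4/5z)y_n ⇒ h·k2=z(1+4/5z)y_n
  y_{n+1}/y_n = 1 + 6/13z + 7/13z(1+4/5z) = 1 + z + 28/65z²
  ⇒ R(z) = 1 + z + 28/65z².

Need |R(x)|<1, x<0.
x=-0.99: |R|=0.4322
R=1: x+28/65x²=0 ⇒ x=−65/28=-2.3214; min R=1−1/(4·28/65)=0.4196>−1
Confirm numerically:
  x=-2.093: |R|=0.79405 <1
  x=-1.803: |R|=0.59735 <1
  x=-1.454: |R|=0.45670 <1
  x=-1.216: |R|=0.42096 <1
  x=-2.634: |R|=1.35466 >1
  x=-2.448: |R|=1.13347 >1
Interval (-2.3214, 0).

(-2.3214,0); λ=-6 ⇒ h* = (65/28)/6 = 0.3869.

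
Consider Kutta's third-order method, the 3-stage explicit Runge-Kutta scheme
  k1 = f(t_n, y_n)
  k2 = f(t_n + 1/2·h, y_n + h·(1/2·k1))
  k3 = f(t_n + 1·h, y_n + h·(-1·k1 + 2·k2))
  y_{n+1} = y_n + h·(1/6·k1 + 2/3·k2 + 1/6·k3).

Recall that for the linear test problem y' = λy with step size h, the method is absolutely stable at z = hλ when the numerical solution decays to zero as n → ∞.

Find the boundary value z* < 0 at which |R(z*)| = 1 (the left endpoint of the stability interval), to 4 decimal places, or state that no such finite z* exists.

z* = -2.5127.

Test eqn y'=λy, z=hλ:
  order 3, 3-stage ⇒ R(z)=1+z+z^2/2+z^3/6
  (e.g. R(-1.17)=0.24751, |R|=0.24751)

Find x<0 with |R(x)|<1.
x=-1.17: |R|=0.2475
|R(-2.49)|=0.9630 |R(-2.24)|=0.6044 |R(-0.74)|=0.4663
Bisect:
  x_lo=-2.8756 |R|=1.7042  x_hi=-0.0895 |R|=0.9144
  mid=-1.48256 |R|=0.07333 →hi
  mid=-2.17909 |R|=0.52941 →hi
  mid=-2.52735 |R|=1.02418 →lo
  mid=-2.35322 |R|=0.75628 →hi
  mid=-2.44028 |R|=0.88477 →hi
  mid=-2.48382 |R|=0.95307 →hi
  mid=-2.50558 |R|=0.98826 →hi
  ...
  [-2.51290,-2.51273] ⇒ x*=-2.5127
Interval (-2.5127, 0).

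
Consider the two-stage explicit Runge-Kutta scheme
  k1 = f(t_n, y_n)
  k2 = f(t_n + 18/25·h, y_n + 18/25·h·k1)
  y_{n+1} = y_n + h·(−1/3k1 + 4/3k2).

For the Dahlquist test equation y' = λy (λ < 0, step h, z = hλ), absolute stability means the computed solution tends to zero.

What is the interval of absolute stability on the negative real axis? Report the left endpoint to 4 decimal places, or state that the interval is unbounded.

z∈(-1.0417,0).

With y'=λy (z=hλ):
  k1=λy_n ⇒ h·k1=z·y_n;  k2=λ(1+18/25z)y_n ⇒ h·k2=z(1+18/25z)y_n
  y_{n+1}/y_n = 1 − 1/3z + 4/3z(1+18/25z) = 1 + z + 24/25z²
  Hence R(z) = 1 + z + 24/25z².

Solve |R(x)|<1 on ℝ⁻.
x=-1.62: |R|=1.8994
R=1: x+24/25x²=0 ⇒ x=−25/24=-1.0417; min R=1−1/(4·24/25)=0.7396>−1
Confirm numerically:
  x=-0.907: |R|=0.88274 <1
  x=-0.807: |R|=0.81820 <1
  x=-0.744: |R|=0.78739 <1
  x=-0.626: |R|=0.75020 <1
  x=-1.181: |R|=1.15797 >1
  x=-1.124: |R|=1.08884 >1
So |R|<1 on (-1.0417, 0).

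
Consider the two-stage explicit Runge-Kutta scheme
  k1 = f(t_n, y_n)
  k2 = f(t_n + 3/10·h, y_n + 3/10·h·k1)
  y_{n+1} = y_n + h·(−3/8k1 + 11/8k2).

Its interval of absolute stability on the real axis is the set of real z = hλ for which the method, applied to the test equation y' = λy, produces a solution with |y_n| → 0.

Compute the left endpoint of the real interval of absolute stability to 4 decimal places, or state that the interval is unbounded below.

z* = -2.4242.

Set f=λy, z=hλ:
  k1=λy_n ⇒ h·k1=z·y_n;  k2=λ(1+3/10z)y_n ⇒ h·k2=z(1+3/10z)y_n
  y_{n+1}/y_n = 1 − 3/8z + 11/8z(1+3/10z) = 1 + z + 33/80z²
  so R(z) = 1 + z + 33/80z².

Boundary: |R(x)|=1, x<0.
x=-1.59: |R|=0.4528
R=1: x+33/80x²=0 ⇒ x=−80/33=-2.4242; min R=1−1/(4·33/80)=0.3939>−1
Confirm numerically:
  x=-2.360: |R|=0.93746 <1
  x=-1.679: |R|=0.48385 <1
  x=-1.241: |R|=0.39428 <1
  x=-1.107: |R|=0.39850 <1
  x=-2.721: |R|=1.33308 >1
  x=-2.550: |R|=1.13228 >1
  x=-2.464: |R|=1.04041 >1
Stable set (-2.4242, 0).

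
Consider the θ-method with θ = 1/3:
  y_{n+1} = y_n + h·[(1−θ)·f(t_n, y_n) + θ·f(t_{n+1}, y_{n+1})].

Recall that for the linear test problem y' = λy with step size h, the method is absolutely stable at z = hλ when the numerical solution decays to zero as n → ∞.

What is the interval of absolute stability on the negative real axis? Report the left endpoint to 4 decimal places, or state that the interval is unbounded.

z∈(-6.0000,0).

On y'=λy, z=hλ:
  y_{n+1} = y_n + z·[2/3·y_n + 1/3·y_{n+1}] ⇒ (1 − 1/3z)y_{n+1} = (1 + 2/3z)y_n
  R(z) = (1 + 2/3z)/(1 − 1/3z).

Find x<0 with |R(x)|<1.
x=-1.42: |R|=0.0362
R=−1: 1+2/3x = −1+1/3x ⇒ -1/3x=2 ⇒ x=2/(-1/3)=-6.0000
Confirm numerically:
  x=-5.182: |R|=0.90002 <1
  x=-4.833: |R|=0.85101 <1
  x=-3.363: |R|=0.58557 <1
  x=-6.421: |R|=1.04469 >1
  x=-6.396: |R|=1.04215 >1
  x=-6.074: |R|=1.00816 >1
Stable set (-6.0000, 0).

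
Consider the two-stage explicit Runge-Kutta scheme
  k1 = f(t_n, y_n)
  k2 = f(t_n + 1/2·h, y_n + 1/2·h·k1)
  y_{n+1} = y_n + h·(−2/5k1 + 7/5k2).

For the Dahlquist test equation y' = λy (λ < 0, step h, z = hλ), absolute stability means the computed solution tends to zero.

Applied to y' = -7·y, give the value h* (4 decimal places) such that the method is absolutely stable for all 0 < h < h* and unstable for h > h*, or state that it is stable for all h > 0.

Test eqn y'=λy, z=hλ:
  k1=λy_n ⇒ h·k1=z·y_n;  k2=λ(1+1/2z)y_n ⇒ h·k2=z(1+1/2z)y_n
  y_{n+1}/y_n = 1 − 2/5z + 7/5z(1+1/2z) = 1 + z + 7/10z²
  ⇒ R(z) = 1 + z + 7/10z².

Solve |R(x)|<1 on ℝ⁻.
x=-1.72: |R|=1.3509
R=1: x+7/10x²=0 ⇒ x=−10/7=-1.4286; min R=1−1/(4·7/10)=0.6429>−1
Confirm numerically:
  x=-1.399: |R|=0.97104 <1
  x=-0.931: |R|=0.67573 <1
  x=-0.719: |R|=0.64287 <1
  x=-1.942: |R|=1.69795 >1
  x=-1.881: |R|=1.59571 >1
  x=-1.802: |R|=1.47104 >1
Stable set (-1.4286, 0).

(-1.4286,0); λ=-7 ⇒ h* = (10/7)/7 = 0.2041.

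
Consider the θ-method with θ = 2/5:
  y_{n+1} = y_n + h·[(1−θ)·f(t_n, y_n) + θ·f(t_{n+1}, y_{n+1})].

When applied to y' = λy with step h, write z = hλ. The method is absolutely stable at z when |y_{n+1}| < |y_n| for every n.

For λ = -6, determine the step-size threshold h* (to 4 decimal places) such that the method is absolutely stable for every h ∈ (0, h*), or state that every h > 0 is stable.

(-10.0000,0); λ=-6 ⇒ h* = (10)/6 = 1.6667.

Set f=λy, z=hλ:
  y_{n+1} = y_n + z·[3/5·y_n + 2/5·y_{n+1}] ⇒ (1 − 2/5z)y_{n+1} = (1 + 3/5z)y_n
  R(z) = (1 + 3/5z)/(1 − 2/5z).

Solve |R(x)|<1 on ℝ⁻.
x=-0.99: |R|=0.2908
R=−1: 1+3/5x = −1+2/5x ⇒ -1/5x=2 ⇒ x=2/(-1/5)=-10.0000
Confirm numerically:
  x=-6.643: |R|=0.81642 <1
  x=-5.362: |R|=0.70504 <1
  x=-5.001: |R|=0.66678 <1
  x=-4.680: |R|=0.62953 <1
  x=-10.556: |R|=1.02129 >1
  x=-10.145: |R|=1.00573 >1
  x=-10.143: |R|=1.00566 >1
Stable set (-10.0000, 0).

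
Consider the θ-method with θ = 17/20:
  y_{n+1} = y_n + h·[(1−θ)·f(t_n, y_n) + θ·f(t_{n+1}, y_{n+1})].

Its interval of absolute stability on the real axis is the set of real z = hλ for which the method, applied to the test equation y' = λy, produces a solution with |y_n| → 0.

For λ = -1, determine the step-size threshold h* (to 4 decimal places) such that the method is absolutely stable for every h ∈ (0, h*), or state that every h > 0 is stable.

(−∞, 0) — no finite endpoint. Any h>0 works for λ=-1.

With y'=λy (z=hλ):
  y_{n+1} = y_n + z·[3/20·y_n + 17/20·y_{n+1}] ⇒ (1 − 17/20z)y_{n+1} = (1 + 3/20z)y_n
  Hence R(z) = (1 + 3/20z)/(1 − 17/20z).

Boundary: |R(x)|=1, x<0.
x=-1.66: |R|=0.3115
x=-2: |R|=0.2593
x=-10: |R|=0.0526
x=-100: |R|=0.1628
θ=17/20≥1/2 ⇒ |1+3/20x|<|1−17/20x| ∀x<0 ⇒ interval (−∞,0).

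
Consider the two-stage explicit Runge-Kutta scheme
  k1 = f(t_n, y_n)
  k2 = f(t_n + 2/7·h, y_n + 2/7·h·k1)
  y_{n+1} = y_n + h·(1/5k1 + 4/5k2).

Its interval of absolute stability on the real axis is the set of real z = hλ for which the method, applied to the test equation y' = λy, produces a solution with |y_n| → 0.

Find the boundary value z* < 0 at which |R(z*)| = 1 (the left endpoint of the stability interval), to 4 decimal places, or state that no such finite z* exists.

left endpoint -4.3750.

Set f=λy, z=hλ:
  k1=λy_n ⇒ h·k1=z·y_n;  k2=λ(1+2/7z)y_n ⇒ h·k2=z(1+2/7z)y_n
  y_{n+1}/y_n = 1 + 1/5z + 4/5z(1+2/7z) = 1 + z + 8/35z²
  R(z) = 1 + z + 8/35z².

Find x<0 with |R(x)|<1.
x=-0.51: |R|=0.5495
R=1: x+8/35x²=0 ⇒ x=−35/8=-4.3750; min R=1−1/(4·8/35)=-0.0938>−1
Confirm numerically:
  x=-2.596: |R|=0.05561 <1
  x=-2.563: |R|=0.06152 <1
  x=-2.320: |R|=0.08974 <1
  x=-2.049: |R|=0.08937 <1
  x=-4.909: |R|=1.59918 >1
  x=-4.689: |R|=1.33654 >1
  x=-4.400: |R|=1.02514 >1
Interval (-4.3750, 0).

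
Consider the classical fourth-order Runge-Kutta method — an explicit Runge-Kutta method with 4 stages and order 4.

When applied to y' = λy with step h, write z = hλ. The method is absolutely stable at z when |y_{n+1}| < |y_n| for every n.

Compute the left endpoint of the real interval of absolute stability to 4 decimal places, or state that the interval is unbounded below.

z* = -2.7853.

Test eqn y'=λy, z=hλ:
  order 4, 4-stage ⇒ R(z)=1+z+z^2/2+z^3/6+z^4/24
  (e.g. R(-1.18)=0.32314, |R|=0.32314)

Find x<0 with |R(x)|<1.
x=-1.18: |R|=0.3231
|R(-1.01)|=0.3717 |R(-0.65)|=0.5229 |R(-0.57)|=0.5660
Bisect:
  x_lo=-3.1582 |R|=1.7240  x_hi=-0.2299 |R|=0.7946
  mid=-1.69405 |R|=0.27374 →hi
  mid=-2.42612 |R|=0.58043 →hi
  mid=-2.79215 |R|=1.01039 →lo
  mid=-2.60914 |R|=0.76531 →hi
  mid=-2.70064 |R|=0.87970 →hi
  mid=-2.74640 |R|=0.94293 →hi
  mid=-2.76928 |R|=0.97612 →hi
  mid=-2.78071 |R|=0.99312 →hi
  ...
  [-2.78536,-2.78518] ⇒ x*=-2.7853
Interval (-2.7853, 0).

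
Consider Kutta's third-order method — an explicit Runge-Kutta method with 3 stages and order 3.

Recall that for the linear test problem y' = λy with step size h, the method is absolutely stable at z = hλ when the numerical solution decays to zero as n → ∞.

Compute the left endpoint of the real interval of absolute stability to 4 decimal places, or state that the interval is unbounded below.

Test eqn y'=λy, z=hλ:
  order 3, 3-stage ⇒ R(z)=1+z+z^2/2+z^3/6
  (e.g. R(-1.1)=0.28317, |R|=0.28317)

Boundary: |R(x)|=1, x<0.
x=-1.1: |R|=0.2832
|R(-2.9)|=1.7598 |R(-1.71)|=0.0813 |R(-0.79)|=0.4399
Bisect:
  x_lo=-3.3167 |R|=2.8975  x_hi=-0.3318 |R|=0.7172
  mid=-1.82425 |R|=0.17213 →hi
  mid=-2.57050 |R|=1.09751 →lo
  mid=-2.19737 |R|=0.55147 →hi
  mid=-2.38394 |R|=0.80040 →hi
  mid=-2.47722 |R|=0.94253 →hi
  mid=-2.52386 |R|=1.01836 →lo
  mid=-2.50054 |R|=0.98004 →hi
  ...
  [-2.51292,-2.51274] ⇒ x*=-2.5127
Stable set (-2.5127, 0).

z* = -2.5127.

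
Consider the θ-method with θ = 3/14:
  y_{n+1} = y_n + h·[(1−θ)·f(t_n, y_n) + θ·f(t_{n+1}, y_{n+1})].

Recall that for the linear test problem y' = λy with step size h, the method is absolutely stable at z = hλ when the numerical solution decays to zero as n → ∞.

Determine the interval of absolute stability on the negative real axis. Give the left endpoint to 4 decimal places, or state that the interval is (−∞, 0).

z∈(-3.5000,0).

Set f=λy, z=hλ:
  y_{n+1} = y_n + z·[11/14·y_n + 3/14·y_{n+1}] ⇒ (1 − 3/14z)y_{n+1} = (1 + 11/14z)y_n
  ⇒ R(z) = (1 + 11/14z)/(1 − 3/14z).

Solve |R(x)|<1 on ℝ⁻.
x=-1.02: |R|=0.1630
R=−1: 1+11/14x = −1+3/14x ⇒ -4/7x=2 ⇒ x=2/(-4/7)=-3.5000
Confirm numerically:
  x=-2.930: |R|=0.79991 <1
  x=-2.079: |R|=0.43826 <1
  x=-1.741: |R|=0.26796 <1
  x=-3.663: |R|=1.05218 >1
  x=-3.525: |R|=1.00814 >1
Stable set (-3.5000, 0).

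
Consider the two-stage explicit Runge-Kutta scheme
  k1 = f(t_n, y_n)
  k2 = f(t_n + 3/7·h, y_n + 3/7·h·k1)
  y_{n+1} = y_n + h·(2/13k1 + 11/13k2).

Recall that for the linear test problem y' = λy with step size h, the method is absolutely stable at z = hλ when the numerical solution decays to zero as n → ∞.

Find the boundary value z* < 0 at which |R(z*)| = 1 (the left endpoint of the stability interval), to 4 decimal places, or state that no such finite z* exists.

Set f=λy, z=hλ:
  k1=λy_n ⇒ h·k1=z·y_n;  k2=λ(1+3/7z)y_n ⇒ h·k2=z(1+3/7z)y_n
  y_{n+1}/y_n = 1 + 2/13z + 11/13z(1+3/7z) = 1 + z + 33/91z²
  ⇒ R(z) = 1 + z + 33/91z².

Need |R(x)|<1, x<0.
x=-1.26: |R|=0.3157
R=1: x+33/91x²=0 ⇒ x=−91/33=-2.7576; min R=1−1/(4·33/91)=0.3106>−1
Confirm numerically:
  x=-2.500: |R|=0.76648 <1
  x=-2.467: |R|=0.74004 <1
  x=-2.266: |R|=0.59605 <1
  x=-3.103: |R|=1.38869 >1
  x=-2.823: |R|=1.06698 >1
So |R|<1 on (-2.7576, 0).

left endpoint -2.7576.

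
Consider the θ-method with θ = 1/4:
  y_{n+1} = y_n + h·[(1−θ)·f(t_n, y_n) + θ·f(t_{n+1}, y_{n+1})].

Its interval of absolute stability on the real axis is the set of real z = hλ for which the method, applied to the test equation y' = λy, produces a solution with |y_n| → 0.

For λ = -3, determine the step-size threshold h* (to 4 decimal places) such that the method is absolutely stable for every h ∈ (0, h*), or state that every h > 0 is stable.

(-4.0000,0); λ=-3 ⇒ h* = (4)/3 = 1.3333.

With y'=λy (z=hλ):
  y_{n+1} = y_n + z·[3/4·y_n + 1/4·y_{n+1}] ⇒ (1 − 1/4z)y_{n+1} = (1 + 3/4z)y_n
  ⇒ R(z) = (1 + 3/4z)/(1 − 1/4z).

Find x<0 with |R(x)|<1.
x=-0.48: |R|=0.5714
R=−1: 1+3/4x = −1+1/4x ⇒ -1/2x=2 ⇒ x=2/(-1/2)=-4.0000
Confirm numerically:
  x=-3.816: |R|=0.95292 <1
  x=-2.905: |R|=0.68284 <1
  x=-2.482: |R|=0.53163 <1
  x=-4.594: |R|=1.13824 >1
  x=-4.459: |R|=1.10852 >1
  x=-4.345: |R|=1.08268 >1
Interval (-4.0000, 0).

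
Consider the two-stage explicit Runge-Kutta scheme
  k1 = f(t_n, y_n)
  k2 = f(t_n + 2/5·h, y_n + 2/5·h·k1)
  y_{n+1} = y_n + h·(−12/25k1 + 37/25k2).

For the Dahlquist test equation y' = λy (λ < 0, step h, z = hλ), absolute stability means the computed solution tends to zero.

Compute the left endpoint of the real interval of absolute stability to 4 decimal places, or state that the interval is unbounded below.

With y'=λy (z=hλ):
  k1=λy_n ⇒ h·k1=z·y_n;  k2=λ(1+2/5z)y_n ⇒ h·k2=z(1+2/5z)y_n
  y_{n+1}/y_n = 1 − 12/25z + 37/25z(1+2/5z) = 1 + z + 74/125z²
  Hence R(z) = 1 + z + 74/125z².

Need |R(x)|<1, x<0.
x=-1.19: |R|=0.6483
R=1: x+74/125x²=0 ⇒ x=−125/74=-1.6892; min R=1−1/(4·74/125)=0.5777>−1
Confirm numerically:
  x=-1.638: |R|=0.95036 <1
  x=-1.261: |R|=0.68035 <1
  x=-0.871: |R|=0.57812 <1
  x=-2.281: |R|=1.79915 >1
  x=-2.012: |R|=1.38450 >1
So |R|<1 on (-1.6892, 0).

z* = -1.6892.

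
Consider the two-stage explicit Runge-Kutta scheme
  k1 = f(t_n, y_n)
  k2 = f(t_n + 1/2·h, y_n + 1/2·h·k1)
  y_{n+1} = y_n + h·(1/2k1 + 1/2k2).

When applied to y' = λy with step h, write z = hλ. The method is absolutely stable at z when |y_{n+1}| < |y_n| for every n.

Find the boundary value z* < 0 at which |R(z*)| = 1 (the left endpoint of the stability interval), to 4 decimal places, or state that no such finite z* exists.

On y'=λy, z=hλ:
  k1=λy_n ⇒ h·k1=z·y_n;  k2=λ(1+1/2z)y_n ⇒ h·k2=z(1+1/2z)y_n
  y_{n+1}/y_n = 1 + 1/2z + 1/2z(1+1/2z) = 1 + z + 1/4z²
  R(z) = 1 + z + 1/4z².

Need |R(x)|<1, x<0.
x=-0.59: |R|=0.4970
R=1: x+1/4x²=0 ⇒ x=−4=-4.0000; min R=1−1/(4·1/4)=0.0000>−1
Confirm numerically:
  x=-3.714: |R|=0.73445 <1
  x=-3.578: |R|=0.62252 <1
  x=-2.616: |R|=0.09486 <1
  x=-1.763: |R|=0.01404 <1
  x=-4.414: |R|=1.45685 >1
  x=-4.319: |R|=1.34444 >1
  x=-4.296: |R|=1.31790 >1
Interval (-4.0000, 0).

left endpoint -4.0000.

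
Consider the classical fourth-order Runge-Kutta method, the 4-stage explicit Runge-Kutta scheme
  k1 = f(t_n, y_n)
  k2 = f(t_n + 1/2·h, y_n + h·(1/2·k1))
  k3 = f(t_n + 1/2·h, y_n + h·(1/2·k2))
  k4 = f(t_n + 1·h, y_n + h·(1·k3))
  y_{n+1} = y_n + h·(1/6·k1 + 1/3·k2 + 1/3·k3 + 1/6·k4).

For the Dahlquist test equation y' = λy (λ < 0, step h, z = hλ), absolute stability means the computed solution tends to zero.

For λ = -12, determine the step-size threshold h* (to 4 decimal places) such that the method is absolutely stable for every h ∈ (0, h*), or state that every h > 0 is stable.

Set f=λy, z=hλ:
  order 4, 4-stage ⇒ R(z)=1+z+z^2/2+z^3/6+z^4/24
  (e.g. R(-1.34)=0.29112, |R|=0.29112)

Solve |R(x)|<1 on ℝ⁻.
x=-1.34: |R|=0.2911
|R(-2.67)|=0.8396 |R(-2.55)|=0.6995 |R(-2.09)|=0.3675
Bisect:
  x_lo=-3.5518 |R|=2.9192  x_hi=-0.3118 |R|=0.7322
  mid=-1.93180 |R|=0.31287 →hi
  mid=-2.74181 |R|=0.93639 →hi
  mid=-3.14682 |R|=1.69665 →lo
  mid=-2.94431 |R|=1.26744 →lo
  mid=-2.84306 |R|=1.09065 →lo
  mid=-2.79243 |R|=1.01082 →lo
  mid=-2.76712 |R|=0.97295 →hi
  mid=-2.77978 |R|=0.99172 →hi
  mid=-2.78611 |R|=1.00123 →lo
  mid=-2.78294 |R|=0.99646 →hi
  ...
  [-2.78532,-2.78512] ⇒ x*=-2.7853
Interval (-2.7853, 0).

(-2.7853,0); λ=-12 ⇒ h* = 0.2321.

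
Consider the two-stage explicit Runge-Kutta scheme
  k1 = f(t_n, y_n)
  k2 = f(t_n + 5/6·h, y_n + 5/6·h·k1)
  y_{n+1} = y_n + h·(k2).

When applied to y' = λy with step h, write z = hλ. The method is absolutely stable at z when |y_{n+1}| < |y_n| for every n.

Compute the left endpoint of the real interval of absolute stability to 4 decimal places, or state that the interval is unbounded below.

On y'=λy, z=hλ:
  k1=λy_n ⇒ h·k1=z·y_n;  k2=λ(1+5/6z)y_n ⇒ h·k2=z(1+5/6z)y_n
  y_{n+1}/y_n = 1 + z(1+5/6z) = 1 + z + 5/6z²
  R(z) = 1 + z + 5/6z².

Solve |R(x)|<1 on ℝ⁻.
x=-1.24: |R|=1.0413
R=1: x+5/6x²=0 ⇒ x=−6/5=-1.2000; min R=1−1/(4·5/6)=0.7000>−1
Confirm numerically:
  x=-1.105: |R|=0.91252 <1
  x=-0.832: |R|=0.74485 <1
  x=-0.591: |R|=0.70007 <1
  x=-0.581: |R|=0.70030 <1
  x=-1.470: |R|=1.33075 >1
  x=-1.317: |R|=1.12841 >1
So |R|<1 on (-1.2000, 0).

left endpoint -1.2000.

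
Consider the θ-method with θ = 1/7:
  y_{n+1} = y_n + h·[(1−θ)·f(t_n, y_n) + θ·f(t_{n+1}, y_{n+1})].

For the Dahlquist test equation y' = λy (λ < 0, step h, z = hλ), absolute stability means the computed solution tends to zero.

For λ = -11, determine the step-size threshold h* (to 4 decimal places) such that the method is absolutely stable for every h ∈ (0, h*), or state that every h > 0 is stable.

Set f=λy, z=hλ:
  y_{n+1} = y_n + z·[6/7·y_n + 1/7·y_{n+1}] ⇒ (1 − 1/7z)y_{n+1} = (1 + 6/7z)y_n
  Hence R(z) = (1 + 6/7z)/(1 − 1/7z).

Boundary: |R(x)|=1, x<0.
x=-0.37: |R|=0.6486
R=−1: 1+6/7x = −1+1/7x ⇒ -5/7x=2 ⇒ x=2/(-5/7)=-2.8000
Confirm numerically:
  x=-2.537: |R|=0.86212 <1
  x=-2.015: |R|=0.56461 <1
  x=-1.824: |R|=0.44696 <1
  x=-1.135: |R|=0.02336 <1
  x=-3.189: |R|=1.19089 >1
  x=-3.032: |R|=1.11563 >1
Interval (-2.8000, 0).

(-2.8000,0); λ=-11 ⇒ h* = (14/5)/11 = 0.2545.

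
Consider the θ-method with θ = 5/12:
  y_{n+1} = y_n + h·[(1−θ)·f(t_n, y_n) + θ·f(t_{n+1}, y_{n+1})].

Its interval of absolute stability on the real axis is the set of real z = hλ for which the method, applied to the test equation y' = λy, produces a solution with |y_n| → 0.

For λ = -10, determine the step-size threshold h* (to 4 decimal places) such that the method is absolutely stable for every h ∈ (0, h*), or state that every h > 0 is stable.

On y'=λy, z=hλ:
  y_{n+1} = y_n + z·[7/12·y_n + 5/12·y_{n+1}] ⇒ (1 − 5/12z)y_{n+1} = (1 + 7/12z)y_n
  ⇒ R(z) = (1 + 7/12z)/(1 − 5/12z).

Need |R(x)|<1, x<0.
x=-1.66: |R|=0.0187
R=−1: 1+7/12x = −1+5/12x ⇒ -1/6x=2 ⇒ x=2/(-1/6)=-12.0000
Confirm numerically:
  x=-9.687: |R|=0.92345 <1
  x=-8.668: |R|=0.87958 <1
  x=-7.377: |R|=0.81086 <1
  x=-5.655: |R|=0.68492 <1
  x=-12.325: |R|=1.00883 >1
  x=-12.167: |R|=1.00459 >1
  x=-12.118: |R|=1.00325 >1
Interval (-12.0000, 0).

(-12.0000,0); λ=-10 ⇒ h* = (12)/10 = 1.2000.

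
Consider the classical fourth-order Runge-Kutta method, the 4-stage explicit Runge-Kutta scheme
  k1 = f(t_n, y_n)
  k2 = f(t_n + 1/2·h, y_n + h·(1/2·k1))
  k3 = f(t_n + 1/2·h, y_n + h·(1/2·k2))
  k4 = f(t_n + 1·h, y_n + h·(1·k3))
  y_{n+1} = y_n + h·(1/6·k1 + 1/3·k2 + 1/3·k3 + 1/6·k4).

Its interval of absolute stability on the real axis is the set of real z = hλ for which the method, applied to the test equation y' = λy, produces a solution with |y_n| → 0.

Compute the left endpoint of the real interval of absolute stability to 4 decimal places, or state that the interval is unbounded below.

On y'=λy, z=hλ:
  order 4, 4-stage ⇒ R(z)=1+z+z^2/2+z^3/6+z^4/24
  (e.g. R(-1.57)=0.27062, |R|=0.27062)

Solve |R(x)|<1 on ℝ⁻.
x=-1.57: |R|=0.2706
|R(-1.4)|=0.2827 |R(-0.86)|=0.4266 |R(-0.77)|=0.4650
Bisect:
  x_lo=-3.6121 |R|=3.1498  x_hi=-0.2287 |R|=0.7956
  mid=-1.92038 |R|=0.30988 →hi
  mid=-2.76624 |R|=0.97165 →hi
  mid=-3.18916 |R|=1.80037 →lo
  mid=-2.97770 |R|=1.33102 →lo
  mid=-2.87197 |R|=1.13874 →lo
  mid=-2.81910 |R|=1.05218 →lo
  mid=-2.79267 |R|=1.01118 →lo
  mid=-2.77945 |R|=0.99123 →hi
  mid=-2.78606 |R|=1.00116 →lo
  mid=-2.78276 |R|=0.99618 →hi
  ...
  [-2.78544,-2.78524] ⇒ x*=-2.7853
Interval (-2.7853, 0).

left endpoint -2.7853.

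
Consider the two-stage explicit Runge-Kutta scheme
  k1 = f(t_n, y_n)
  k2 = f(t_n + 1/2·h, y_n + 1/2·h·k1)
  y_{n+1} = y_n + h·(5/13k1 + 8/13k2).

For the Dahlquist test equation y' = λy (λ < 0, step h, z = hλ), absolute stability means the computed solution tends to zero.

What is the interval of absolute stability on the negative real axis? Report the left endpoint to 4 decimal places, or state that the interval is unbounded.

Test eqn y'=λy, z=hλ:
  k1=λy_n ⇒ h·k1=z·y_n;  k2=λ(1+1/2z)y_n ⇒ h·k2=z(1+1/2z)y_n
  y_{n+1}/y_n = 1 + 5/13z + 8/13z(1+1/2z) = 1 + z + 4/13z²
  Hence R(z) = 1 + z + 4/13z².

Boundary: |R(x)|=1, x<0.
x=-1.58: |R|=0.1881
R=1: x+4/13x²=0 ⇒ x=−13/4=-3.2500; min R=1−1/(4·4/13)=0.1875>−1
Confirm numerically:
  x=-3.040: |R|=0.80357 <1
  x=-2.268: |R|=0.31472 <1
  x=-1.418: |R|=0.20068 <1
  x=-3.704: |R|=1.51742 >1
  x=-3.697: |R|=1.50848 >1
  x=-3.656: |R|=1.45672 >1
Interval (-3.2500, 0).

z∈(-3.2500,0).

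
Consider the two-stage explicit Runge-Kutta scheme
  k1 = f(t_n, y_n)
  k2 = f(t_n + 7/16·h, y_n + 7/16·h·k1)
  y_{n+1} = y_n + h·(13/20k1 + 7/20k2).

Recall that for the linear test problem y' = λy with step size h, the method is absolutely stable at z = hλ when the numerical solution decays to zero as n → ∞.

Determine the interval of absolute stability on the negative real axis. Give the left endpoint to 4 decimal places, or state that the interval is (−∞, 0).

With y'=λy (z=hλ):
  k1=λy_n ⇒ h·k1=z·y_n;  k2=λ(1+7/16z)y_n ⇒ h·k2=z(1+7/16z)y_n
  y_{n+1}/y_n = 1 + 13/20z + 7/20z(1+7/16z) = 1 + z + 49/320z²
  ⇒ R(z) = 1 + z + 49/320z².

Need |R(x)|<1, x<0.
x=-0.71: |R|=0.3672
R=1: x+49/320x²=0 ⇒ x=−320/49=-6.5306; min R=1−1/(4·49/320)=-0.6327>−1
Confirm numerically:
  x=-6.287: |R|=0.76548 <1
  x=-5.735: |R|=0.30132 <1
  x=-4.554: |R|=0.37835 <1
  x=-7.027: |R|=1.53412 >1
  x=-6.682: |R|=1.15490 >1
  x=-6.612: |R|=1.08240 >1
Interval (-6.5306, 0).

(-6.5306, 0).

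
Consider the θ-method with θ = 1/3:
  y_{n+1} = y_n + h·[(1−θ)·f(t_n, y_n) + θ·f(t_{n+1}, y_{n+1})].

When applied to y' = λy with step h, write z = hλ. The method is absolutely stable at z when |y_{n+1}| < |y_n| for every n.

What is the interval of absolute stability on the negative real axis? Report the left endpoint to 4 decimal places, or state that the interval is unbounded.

On y'=λy, z=hλ:
  y_{n+1} = y_n + z·[2/3·y_n + 1/3·y_{n+1}] ⇒ (1 − 1/3z)y_{n+1} = (1 + 2/3z)y_n
  so R(z) = (1 + 2/3z)/(1 − 1/3z).

Find x<0 with |R(x)|<1.
x=-1.77: |R|=0.1132
R=−1: 1+2/3x = −1+1/3x ⇒ -1/3x=2 ⇒ x=2/(-1/3)=-6.0000
Confirm numerically:
  x=-5.616: |R|=0.95543 <1
  x=-5.273: |R|=0.91212 <1
  x=-4.850: |R|=0.85350 <1
  x=-6.444: |R|=1.04701 >1
  x=-6.286: |R|=1.03080 >1
  x=-6.267: |R|=1.02881 >1
Interval (-6.0000, 0).

z∈(-6.0000,0).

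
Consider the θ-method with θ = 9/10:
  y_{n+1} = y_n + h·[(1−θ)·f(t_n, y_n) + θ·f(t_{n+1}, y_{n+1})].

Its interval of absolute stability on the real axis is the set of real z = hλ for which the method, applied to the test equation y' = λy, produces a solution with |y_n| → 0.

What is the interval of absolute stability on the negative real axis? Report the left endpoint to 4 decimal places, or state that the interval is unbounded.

interval (−∞, 0).

With y'=λy (z=hλ):
  y_{n+1} = y_n + z·[1/10·y_n + 9/10·y_{n+1}] ⇒ (1 − 9/10z)y_{n+1} = (1 + 1/10z)y_n
  R(z) = (1 + 1/10z)/(1 − 9/10z).

Need |R(x)|<1, x<0.
x=-0.58: |R|=0.6189
x=-2: |R|=0.2857
x=-10: |R|=0.0000
x=-100: |R|=0.0989
θ=9/10≥1/2 ⇒ |1+1/10x|<|1−9/10x| ∀x<0 ⇒ stable on all of ℝ⁻.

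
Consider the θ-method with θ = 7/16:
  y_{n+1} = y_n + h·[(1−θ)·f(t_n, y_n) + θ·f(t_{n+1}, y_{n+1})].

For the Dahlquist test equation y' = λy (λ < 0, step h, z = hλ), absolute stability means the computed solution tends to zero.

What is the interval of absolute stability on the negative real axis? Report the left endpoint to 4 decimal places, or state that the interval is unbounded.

z∈(-16.0000,0).

With y'=λy (z=hλ):
  y_{n+1} = y_n + z·[9/16·y_n + 7/16·y_{n+1}] ⇒ (1 − 7/16z)y_{n+1} = (1 + 9/16z)y_n
  so R(z) = (1 + 9/16z)/(1 − 7/16z).

Boundary: |R(x)|=1, x<0.
x=-1.77: |R|=0.0025
R=−1: 1+9/16x = −1+7/16x ⇒ -1/8x=2 ⇒ x=2/(-1/8)=-16.0000
Confirm numerically:
  x=-13.600: |R|=0.95683 <1
  x=-9.651: |R|=0.84803 <1
  x=-8.668: |R|=0.80875 <1
  x=-8.656: |R|=0.80823 <1
  x=-16.163: |R|=1.00252 >1
  x=-16.059: |R|=1.00092 >1
So |R|<1 on (-16.0000, 0).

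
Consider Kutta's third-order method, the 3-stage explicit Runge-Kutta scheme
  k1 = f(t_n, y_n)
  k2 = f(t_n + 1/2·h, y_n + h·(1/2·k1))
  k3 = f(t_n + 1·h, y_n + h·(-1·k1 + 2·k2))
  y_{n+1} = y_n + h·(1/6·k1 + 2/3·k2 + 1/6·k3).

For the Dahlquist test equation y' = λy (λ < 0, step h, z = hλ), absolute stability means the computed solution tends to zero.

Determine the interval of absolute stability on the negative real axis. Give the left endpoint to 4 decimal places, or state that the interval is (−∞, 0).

Set f=λy, z=hλ:
  order 3, 3-stage ⇒ R(z)=1+z+z^2/2+z^3/6
  (e.g. R(-1.12)=0.27305, |R|=0.27305)

Boundary: |R(x)|=1, x<0.
x=-1.12: |R|=0.2730
|R(-1.7)|=0.0738 |R(-1.48)|=0.0749 |R(-1.1)|=0.2832
Bisect:
  x_lo=-2.9215 |R|=1.8099  x_hi=-0.2416 |R|=0.7853
  mid=-1.58154 |R|=0.00978 →hi
  mid=-2.25153 |R|=0.61915 →hi
  mid=-2.58653 |R|=1.12550 →lo
  mid=-2.41903 |R|=0.85242 →hi
  mid=-2.50278 |R|=0.98369 →hi
  mid=-2.54465 |R|=1.05324 →lo
  mid=-2.52372 |R|=1.01813 →lo
  ...
  [-2.51276,-2.51259] ⇒ x*=-2.5127
Stable set (-2.5127, 0).

z∈(-2.5127,0).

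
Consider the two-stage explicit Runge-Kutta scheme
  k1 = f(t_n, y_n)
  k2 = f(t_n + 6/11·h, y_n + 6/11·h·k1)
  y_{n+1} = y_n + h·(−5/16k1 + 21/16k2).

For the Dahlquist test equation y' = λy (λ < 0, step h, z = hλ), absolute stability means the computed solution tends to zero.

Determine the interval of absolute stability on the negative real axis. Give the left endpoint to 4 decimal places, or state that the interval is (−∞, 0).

z∈(-1.3968,0).

Test eqn y'=λy, z=hλ:
  k1=λy_n ⇒ h·k1=z·y_n;  k2=λ(1+6/11z)y_n ⇒ h·k2=z(1+6/11z)y_n
  y_{n+1}/y_n = 1 − 5/16z + 21/16z(1+6/11z) = 1 + z + 63/88z²
  R(z) = 1 + z + 63/88z².

Find x<0 with |R(x)|<1.
x=-0.41: |R|=0.7103
R=1: x+63/88x²=0 ⇒ x=−88/63=-1.3968; min R=1−1/(4·63/88)=0.6508>−1
Confirm numerically:
  x=-0.853: |R|=0.66790 <1
  x=-0.644: |R|=0.65291 <1
  x=-0.642: |R|=0.65307 <1
  x=-1.739: |R|=1.42600 >1
  x=-1.637: |R|=1.28147 >1
  x=-1.513: |R|=1.12584 >1
Interval (-1.3968, 0).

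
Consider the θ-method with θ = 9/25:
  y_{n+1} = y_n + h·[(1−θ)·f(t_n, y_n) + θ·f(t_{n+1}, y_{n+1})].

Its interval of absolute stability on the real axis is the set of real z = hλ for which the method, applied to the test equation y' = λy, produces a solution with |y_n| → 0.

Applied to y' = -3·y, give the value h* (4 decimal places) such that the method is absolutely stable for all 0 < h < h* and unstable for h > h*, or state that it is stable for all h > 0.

(-7.1429,0); λ=-3 ⇒ h* = (50/7)/3 = 2.3810.

Test eqn y'=λy, z=hλ:
  y_{n+1} = y_n + z·[16/25·y_n + 9/25·y_{n+1}] ⇒ (1 − 9/25z)y_{n+1} = (1 + 16/25z)y_n
  R(z) = (1 + 16/25z)/(1 − 9/25z).

Find x<0 with |R(x)|<1.
x=-0.36: |R|=0.6813
R=−1: 1+16/25x = −1+9/25x ⇒ -7/25x=2 ⇒ x=2/(-7/25)=-7.1429
Confirm numerically:
  x=-6.289: |R|=0.92675 <1
  x=-5.790: |R|=0.87719 <1
  x=-4.293: |R|=0.68652 <1
  x=-4.178: |R|=0.66848 <1
  x=-7.349: |R|=1.01583 >1
  x=-7.189: |R|=1.00360 >1
So |R|<1 on (-7.1429, 0).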